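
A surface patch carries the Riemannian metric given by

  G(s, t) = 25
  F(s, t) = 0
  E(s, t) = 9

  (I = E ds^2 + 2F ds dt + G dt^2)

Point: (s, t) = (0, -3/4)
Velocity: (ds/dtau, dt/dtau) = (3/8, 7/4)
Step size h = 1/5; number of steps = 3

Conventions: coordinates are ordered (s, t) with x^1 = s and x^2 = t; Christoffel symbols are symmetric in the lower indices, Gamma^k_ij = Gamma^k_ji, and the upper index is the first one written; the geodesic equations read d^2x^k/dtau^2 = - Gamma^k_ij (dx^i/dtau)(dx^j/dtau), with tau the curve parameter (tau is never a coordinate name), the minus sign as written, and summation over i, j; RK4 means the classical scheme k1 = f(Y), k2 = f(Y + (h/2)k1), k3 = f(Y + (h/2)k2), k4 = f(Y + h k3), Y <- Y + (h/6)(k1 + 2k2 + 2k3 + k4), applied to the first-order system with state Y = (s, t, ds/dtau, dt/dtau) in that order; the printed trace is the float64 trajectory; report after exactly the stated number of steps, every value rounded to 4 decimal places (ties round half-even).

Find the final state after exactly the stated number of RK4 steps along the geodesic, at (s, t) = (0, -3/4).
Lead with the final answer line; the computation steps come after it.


Answer: s = 0.2250, t = 0.3000, ds/dtau = 0.3750, dt/dtau = 1.7500

f(Y) = (ds/dtau, dt/dtau, -Gamma^s_ij Y'^i Y'^j, -Gamma^t_ij Y'^i Y'^j) with the Gammas evaluated at the stage position; h = 0.200000; intermediate values shown to 6 dp
step 0: s = 0.0000, t = -0.7500, ds/dtau = 0.3750, dt/dtau = 1.7500
step 1:
  k1: at (s, t) = (0.000000, -0.750000), (ds/dtau, dt/dtau) = (0.375000, 1.750000); Gamma_sss = 0.000000, Gamma_sst = 0.000000, Gamma_stt = 0.000000, Gamma_tss = 0.000000, Gamma_tst = 0.000000, Gamma_ttt = 0.000000; k1 = (0.375000, 1.750000, 0.000000, 0.000000)
  k2: at (s, t) = (0.037500, -0.575000), (ds/dtau, dt/dtau) = (0.375000, 1.750000); Gamma_sss = 0.000000, Gamma_sst = 0.000000, Gamma_stt = 0.000000, Gamma_tss = 0.000000, Gamma_tst = 0.000000, Gamma_ttt = 0.000000; k2 = (0.375000, 1.750000, 0.000000, 0.000000)
  k3: at (s, t) = (0.037500, -0.575000), (ds/dtau, dt/dtau) = (0.375000, 1.750000); Gamma_sss = 0.000000, Gamma_sst = 0.000000, Gamma_stt = 0.000000, Gamma_tss = 0.000000, Gamma_tst = 0.000000, Gamma_ttt = 0.000000; k3 = (0.375000, 1.750000, 0.000000, 0.000000)
  k4: at (s, t) = (0.075000, -0.400000), (ds/dtau, dt/dtau) = (0.375000, 1.750000); Gamma_sss = 0.000000, Gamma_sst = 0.000000, Gamma_stt = 0.000000, Gamma_tss = 0.000000, Gamma_tst = 0.000000, Gamma_ttt = 0.000000; k4 = (0.375000, 1.750000, 0.000000, 0.000000)
  Y <- Y + (h/6)(k1 + 2k2 + 2k3 + k4): s = 0.0750, t = -0.4000, ds/dtau = 0.3750, dt/dtau = 1.7500
step 2:
  k1: at (s, t) = (0.075000, -0.400000), (ds/dtau, dt/dtau) = (0.375000, 1.750000); Gamma_sss = 0.000000, Gamma_sst = 0.000000, Gamma_stt = 0.000000, Gamma_tss = 0.000000, Gamma_tst = 0.000000, Gamma_ttt = 0.000000; k1 = (0.375000, 1.750000, 0.000000, 0.000000)
  k2: at (s, t) = (0.112500, -0.225000), (ds/dtau, dt/dtau) = (0.375000, 1.750000); Gamma_sss = 0.000000, Gamma_sst = 0.000000, Gamma_stt = 0.000000, Gamma_tss = 0.000000, Gamma_tst = 0.000000, Gamma_ttt = 0.000000; k2 = (0.375000, 1.750000, 0.000000, 0.000000)
  k3: at (s, t) = (0.112500, -0.225000), (ds/dtau, dt/dtau) = (0.375000, 1.750000); Gamma_sss = 0.000000, Gamma_sst = 0.000000, Gamma_stt = 0.000000, Gamma_tss = 0.000000, Gamma_tst = 0.000000, Gamma_ttt = 0.000000; k3 = (0.375000, 1.750000, 0.000000, 0.000000)
  k4: at (s, t) = (0.150000, -0.050000), (ds/dtau, dt/dtau) = (0.375000, 1.750000); Gamma_sss = 0.000000, Gamma_sst = 0.000000, Gamma_stt = 0.000000, Gamma_tss = 0.000000, Gamma_tst = 0.000000, Gamma_ttt = 0.000000; k4 = (0.375000, 1.750000, 0.000000, 0.000000)
  Y <- Y + (h/6)(k1 + 2k2 + 2k3 + k4): s = 0.1500, t = -0.0500, ds/dtau = 0.3750, dt/dtau = 1.7500
step 3:
  k1: at (s, t) = (0.150000, -0.050000), (ds/dtau, dt/dtau) = (0.375000, 1.750000); Gamma_sss = 0.000000, Gamma_sst = 0.000000, Gamma_stt = 0.000000, Gamma_tss = 0.000000, Gamma_tst = 0.000000, Gamma_ttt = 0.000000; k1 = (0.375000, 1.750000, 0.000000, 0.000000)
  k2: at (s, t) = (0.187500, 0.125000), (ds/dtau, dt/dtau) = (0.375000, 1.750000); Gamma_sss = 0.000000, Gamma_sst = 0.000000, Gamma_stt = 0.000000, Gamma_tss = 0.000000, Gamma_tst = 0.000000, Gamma_ttt = 0.000000; k2 = (0.375000, 1.750000, 0.000000, 0.000000)
  k3: at (s, t) = (0.187500, 0.125000), (ds/dtau, dt/dtau) = (0.375000, 1.750000); Gamma_sss = 0.000000, Gamma_sst = 0.000000, Gamma_stt = 0.000000, Gamma_tss = 0.000000, Gamma_tst = 0.000000, Gamma_ttt = 0.000000; k3 = (0.375000, 1.750000, 0.000000, 0.000000)
  k4: at (s, t) = (0.225000, 0.300000), (ds/dtau, dt/dtau) = (0.375000, 1.750000); Gamma_sss = 0.000000, Gamma_sst = 0.000000, Gamma_stt = 0.000000, Gamma_tss = 0.000000, Gamma_tst = 0.000000, Gamma_ttt = 0.000000; k4 = (0.375000, 1.750000, 0.000000, 0.000000)
  Y <- Y + (h/6)(k1 + 2k2 + 2k3 + k4): s = 0.2250, t = 0.3000, ds/dtau = 0.3750, dt/dtau = 1.7500


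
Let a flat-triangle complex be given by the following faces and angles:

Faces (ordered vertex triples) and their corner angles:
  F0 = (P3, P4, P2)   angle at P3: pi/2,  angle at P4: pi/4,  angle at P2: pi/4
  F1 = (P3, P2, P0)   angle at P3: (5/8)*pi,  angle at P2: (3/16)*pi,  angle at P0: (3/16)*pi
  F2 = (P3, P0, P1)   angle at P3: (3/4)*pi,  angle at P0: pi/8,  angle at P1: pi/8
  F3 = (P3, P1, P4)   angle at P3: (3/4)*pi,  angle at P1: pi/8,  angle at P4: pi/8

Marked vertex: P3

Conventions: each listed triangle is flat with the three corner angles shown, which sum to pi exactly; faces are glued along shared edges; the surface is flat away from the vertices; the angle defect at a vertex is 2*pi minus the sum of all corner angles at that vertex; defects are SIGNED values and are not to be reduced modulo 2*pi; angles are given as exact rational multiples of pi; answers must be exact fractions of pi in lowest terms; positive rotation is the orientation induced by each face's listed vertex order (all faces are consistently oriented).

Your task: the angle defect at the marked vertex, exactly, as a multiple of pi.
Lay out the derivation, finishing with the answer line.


Sum of corner angles at P3: (21/8)*pi
defect = 2*pi - (21/8)*pi

Answer: defect(P3) = (-5/8)*pi


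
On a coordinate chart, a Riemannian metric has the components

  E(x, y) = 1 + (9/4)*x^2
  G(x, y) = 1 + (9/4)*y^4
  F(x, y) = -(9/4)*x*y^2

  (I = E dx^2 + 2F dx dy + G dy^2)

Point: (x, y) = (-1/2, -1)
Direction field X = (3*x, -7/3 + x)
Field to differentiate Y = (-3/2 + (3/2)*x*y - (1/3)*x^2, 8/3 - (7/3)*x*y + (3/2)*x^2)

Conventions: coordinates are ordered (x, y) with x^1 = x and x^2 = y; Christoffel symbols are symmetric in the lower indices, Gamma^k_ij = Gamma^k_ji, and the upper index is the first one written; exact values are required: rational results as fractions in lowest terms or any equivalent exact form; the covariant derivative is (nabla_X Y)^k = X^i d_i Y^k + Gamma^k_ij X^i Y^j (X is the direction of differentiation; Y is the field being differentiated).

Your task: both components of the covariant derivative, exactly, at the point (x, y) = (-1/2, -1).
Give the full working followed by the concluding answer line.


E = 25/16, F = 9/8, G = 13/4 at the point
E_x = -9/4, E_y = 0, F_x = -9/4, F_y = -9/4, G_x = 0, G_y = -9
EG - F^2 = 61/16;  g^inv = (16/61) * [[13/4, -9/8], [-9/8, 25/16]]
first-kind symbols [ij,l] = (1/2)(d_i g_jl + d_j g_il - d_l g_ij): [xx,x] = E_x/2 = -9/8, [xx,y] = F_x - E_y/2 = -9/4, [xy,x] = E_y/2 = 0, [xy,y] = G_x/2 = 0, [yy,x] = F_y - G_x/2 = -9/4, [yy,y] = G_y/2 = -9/2
Gamma^x_ij = (G*[ij,x] - F*[ij,y])/(EG - F^2), Gamma^y_ij = (E*[ij,y] - F*[ij,x])/(EG - F^2)
Gamma_xxx = -18/61, Gamma_xxy = 0, Gamma_xyy = -36/61, Gamma_yxx = -36/61, Gamma_yxy = 0, Gamma_yyy = -72/61
X = (-3/2, -17/6), Y = (-5/6, 15/8) at the point

Answer: (nabla_X Y)^x = 3241/488, (nabla_X Y)^y = 1073/1098


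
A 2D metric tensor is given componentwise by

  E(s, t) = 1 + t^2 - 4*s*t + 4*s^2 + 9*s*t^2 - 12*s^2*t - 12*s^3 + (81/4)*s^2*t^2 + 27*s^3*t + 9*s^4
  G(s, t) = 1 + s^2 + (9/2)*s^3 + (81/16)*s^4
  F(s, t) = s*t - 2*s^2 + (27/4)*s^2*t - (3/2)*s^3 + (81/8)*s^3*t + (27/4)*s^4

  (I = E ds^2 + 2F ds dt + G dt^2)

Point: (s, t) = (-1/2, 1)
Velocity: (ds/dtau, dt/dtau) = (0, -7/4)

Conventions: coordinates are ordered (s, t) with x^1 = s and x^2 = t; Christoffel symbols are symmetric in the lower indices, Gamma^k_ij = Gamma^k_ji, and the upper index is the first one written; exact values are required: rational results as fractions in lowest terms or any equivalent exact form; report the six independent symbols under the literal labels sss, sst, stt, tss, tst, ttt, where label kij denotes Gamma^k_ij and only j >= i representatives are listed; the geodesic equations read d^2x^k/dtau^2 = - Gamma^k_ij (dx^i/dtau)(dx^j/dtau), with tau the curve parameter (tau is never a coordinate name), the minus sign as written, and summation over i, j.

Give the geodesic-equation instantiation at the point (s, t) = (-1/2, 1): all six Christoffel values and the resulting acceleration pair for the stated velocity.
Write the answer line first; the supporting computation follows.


Answer: Gamma_sss = -64/321, Gamma_sst = -160/321, Gamma_stt = 0, Gamma_tss = -8/321, Gamma_tst = -20/321, Gamma_ttt = 0; accelerations (d^2s/dtau^2, d^2t/dtau^2) = (0, 0)

E = 5/4, F = 1/32, G = 257/256 at the point
E_s = -1/2, E_t = -5/4, F_s = -21/32, F_t = -5/64, G_s = -5/32, G_t = 0
EG - F^2 = 321/256;  g^inv = (256/321) * [[257/256, -1/32], [-1/32, 5/4]]
first-kind symbols [ij,l] = (1/2)(d_i g_jl + d_j g_il - d_l g_ij): [ss,s] = E_s/2 = -1/4, [ss,t] = F_s - E_t/2 = -1/32, [st,s] = E_t/2 = -5/8, [st,t] = G_s/2 = -5/64, [tt,s] = F_t - G_s/2 = 0, [tt,t] = G_t/2 = 0
Gamma^s_ij = (G*[ij,s] - F*[ij,t])/(EG - F^2), Gamma^t_ij = (E*[ij,t] - F*[ij,s])/(EG - F^2)
Gamma_sss = -64/321, Gamma_sst = -160/321, Gamma_stt = 0, Gamma_tss = -8/321, Gamma_tst = -20/321, Gamma_ttt = 0
d^2s/dtau^2 = -(Gamma_sss*(0)^2 + 2*Gamma_sst*(0)*(-7/4) + Gamma_stt*(-7/4)^2) = 0
d^2t/dtau^2 = -(Gamma_tss*(0)^2 + 2*Gamma_tst*(0)*(-7/4) + Gamma_ttt*(-7/4)^2) = 0


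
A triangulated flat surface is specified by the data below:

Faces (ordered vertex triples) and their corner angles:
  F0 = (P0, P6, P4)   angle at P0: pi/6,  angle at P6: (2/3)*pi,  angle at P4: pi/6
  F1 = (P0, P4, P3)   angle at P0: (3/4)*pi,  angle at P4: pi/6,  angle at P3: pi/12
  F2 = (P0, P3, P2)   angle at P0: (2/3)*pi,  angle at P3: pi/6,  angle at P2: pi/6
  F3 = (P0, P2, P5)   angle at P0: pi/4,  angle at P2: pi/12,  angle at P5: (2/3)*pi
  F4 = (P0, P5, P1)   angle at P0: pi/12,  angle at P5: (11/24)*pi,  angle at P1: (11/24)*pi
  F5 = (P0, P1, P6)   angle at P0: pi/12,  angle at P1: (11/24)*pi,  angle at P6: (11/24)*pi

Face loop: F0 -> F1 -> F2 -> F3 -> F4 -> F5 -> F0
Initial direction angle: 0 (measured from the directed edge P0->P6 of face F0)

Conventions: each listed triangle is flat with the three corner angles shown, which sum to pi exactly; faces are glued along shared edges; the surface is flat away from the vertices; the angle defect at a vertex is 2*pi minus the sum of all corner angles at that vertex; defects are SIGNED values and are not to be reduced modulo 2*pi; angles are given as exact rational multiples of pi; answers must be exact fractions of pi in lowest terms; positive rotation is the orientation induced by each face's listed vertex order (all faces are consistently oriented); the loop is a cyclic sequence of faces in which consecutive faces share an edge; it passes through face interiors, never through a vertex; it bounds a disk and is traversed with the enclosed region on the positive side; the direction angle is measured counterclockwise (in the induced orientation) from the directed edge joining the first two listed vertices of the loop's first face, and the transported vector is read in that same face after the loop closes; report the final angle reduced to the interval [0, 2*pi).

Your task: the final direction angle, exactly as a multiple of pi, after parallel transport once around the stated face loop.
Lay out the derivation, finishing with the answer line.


enclosed vertex P0: corner angles sum to 2*pi, defect = 2*pi - 2*pi = 0
summing the enclosed defects onto the initial angle, mod 2*pi in the induced orientation:
final angle = 0 + 0 = 0 (mod 2*pi)

Answer: final direction angle = 0


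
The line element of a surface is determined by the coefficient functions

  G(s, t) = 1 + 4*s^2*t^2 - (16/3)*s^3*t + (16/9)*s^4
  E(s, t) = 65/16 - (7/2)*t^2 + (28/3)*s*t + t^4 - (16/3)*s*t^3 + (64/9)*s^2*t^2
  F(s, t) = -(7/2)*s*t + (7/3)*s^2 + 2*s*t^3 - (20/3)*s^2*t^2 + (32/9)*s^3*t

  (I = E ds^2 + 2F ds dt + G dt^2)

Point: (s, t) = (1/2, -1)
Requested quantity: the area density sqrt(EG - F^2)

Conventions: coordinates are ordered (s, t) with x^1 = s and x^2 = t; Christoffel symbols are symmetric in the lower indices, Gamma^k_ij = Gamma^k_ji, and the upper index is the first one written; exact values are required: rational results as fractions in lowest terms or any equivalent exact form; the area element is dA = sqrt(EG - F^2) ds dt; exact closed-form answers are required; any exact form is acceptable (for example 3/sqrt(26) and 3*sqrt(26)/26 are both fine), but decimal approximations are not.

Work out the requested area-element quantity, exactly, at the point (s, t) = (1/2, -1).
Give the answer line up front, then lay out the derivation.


Answer: sqrt(EG - F^2) = sqrt(449)/12

E = 193/144, F = -7/9, G = 25/9; EG - F^2 = 449/144


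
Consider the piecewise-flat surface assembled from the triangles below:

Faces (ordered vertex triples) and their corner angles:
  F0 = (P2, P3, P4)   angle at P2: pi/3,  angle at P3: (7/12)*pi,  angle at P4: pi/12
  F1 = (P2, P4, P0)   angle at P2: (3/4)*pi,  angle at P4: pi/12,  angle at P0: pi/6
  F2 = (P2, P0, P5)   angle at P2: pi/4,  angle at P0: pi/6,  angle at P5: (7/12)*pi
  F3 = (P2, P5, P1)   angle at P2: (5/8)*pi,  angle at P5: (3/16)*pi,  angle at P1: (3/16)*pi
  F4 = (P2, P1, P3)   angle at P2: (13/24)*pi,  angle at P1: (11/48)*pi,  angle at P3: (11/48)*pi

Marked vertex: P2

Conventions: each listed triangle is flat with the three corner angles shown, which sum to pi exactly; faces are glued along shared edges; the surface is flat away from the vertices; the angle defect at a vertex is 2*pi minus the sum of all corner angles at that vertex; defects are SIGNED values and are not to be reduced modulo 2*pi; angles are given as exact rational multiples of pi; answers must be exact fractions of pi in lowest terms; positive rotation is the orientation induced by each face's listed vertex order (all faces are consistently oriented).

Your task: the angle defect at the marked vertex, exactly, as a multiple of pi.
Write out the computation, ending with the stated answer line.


Sum of corner angles at P2: (5/2)*pi
defect = 2*pi - (5/2)*pi

Answer: defect(P2) = -pi/2


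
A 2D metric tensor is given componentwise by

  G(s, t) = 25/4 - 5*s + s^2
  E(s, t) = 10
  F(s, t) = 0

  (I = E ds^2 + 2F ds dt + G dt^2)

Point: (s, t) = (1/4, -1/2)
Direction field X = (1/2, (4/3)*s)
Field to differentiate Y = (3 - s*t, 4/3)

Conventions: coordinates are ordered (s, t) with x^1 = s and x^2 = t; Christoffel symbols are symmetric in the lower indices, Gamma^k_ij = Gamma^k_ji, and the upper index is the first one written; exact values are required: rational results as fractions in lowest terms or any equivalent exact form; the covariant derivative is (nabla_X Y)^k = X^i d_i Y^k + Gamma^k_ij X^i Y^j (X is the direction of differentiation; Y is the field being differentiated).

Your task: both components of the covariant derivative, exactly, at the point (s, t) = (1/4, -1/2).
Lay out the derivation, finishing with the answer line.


E = 10, F = 0, G = 81/16 at the point
E_s = 0, E_t = 0, F_s = 0, F_t = 0, G_s = -9/2, G_t = 0
EG - F^2 = 405/8;  g^inv = (8/405) * [[81/16, 0], [0, 10]]
first-kind symbols [ij,l] = (1/2)(d_i g_jl + d_j g_il - d_l g_ij): [ss,s] = E_s/2 = 0, [ss,t] = F_s - E_t/2 = 0, [st,s] = E_t/2 = 0, [st,t] = G_s/2 = -9/4, [tt,s] = F_t - G_s/2 = 9/4, [tt,t] = G_t/2 = 0
Gamma^s_ij = (G*[ij,s] - F*[ij,t])/(EG - F^2), Gamma^t_ij = (E*[ij,t] - F*[ij,s])/(EG - F^2)
Gamma_sss = 0, Gamma_sst = 0, Gamma_stt = 9/40, Gamma_tss = 0, Gamma_tst = -4/9, Gamma_ttt = 0
X = (1/2, 1/3), Y = (25/8, 4/3) at the point

Answer: (nabla_X Y)^s = 4/15, (nabla_X Y)^t = -41/54


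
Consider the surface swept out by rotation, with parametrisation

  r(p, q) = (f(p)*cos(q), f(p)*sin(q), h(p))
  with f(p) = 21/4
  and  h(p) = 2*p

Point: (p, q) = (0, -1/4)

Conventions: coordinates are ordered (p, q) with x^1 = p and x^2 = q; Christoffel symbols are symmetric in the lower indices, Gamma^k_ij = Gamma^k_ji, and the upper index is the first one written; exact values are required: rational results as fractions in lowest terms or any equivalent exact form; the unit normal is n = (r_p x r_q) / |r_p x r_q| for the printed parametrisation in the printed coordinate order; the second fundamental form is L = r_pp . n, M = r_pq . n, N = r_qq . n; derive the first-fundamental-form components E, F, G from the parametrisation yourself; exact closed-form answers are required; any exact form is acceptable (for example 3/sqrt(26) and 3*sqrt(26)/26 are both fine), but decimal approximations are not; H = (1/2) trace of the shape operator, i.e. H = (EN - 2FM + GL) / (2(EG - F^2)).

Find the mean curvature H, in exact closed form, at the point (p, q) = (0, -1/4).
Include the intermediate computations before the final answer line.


f = 21/4, f' = 0, f'' = 0, h' = 2, h'' = 0
E = 4, F = 0, G = 441/16; answer radicand W^2 = 4
unnormalised second-form numerators: l = 0, m = 0, n = 21/2; L = l/sqrt(4), and similarly M = m/sqrt(W^2), N = n/sqrt(W^2)
H = (E*n - 2*F*m + G*l) / (2*(EG - F^2)*sqrt(W^2)); E*n - 2*F*m + G*l = 42, EG - F^2 = 441/4, so H = (4/21)/sqrt(4)

Answer: H = 2/21


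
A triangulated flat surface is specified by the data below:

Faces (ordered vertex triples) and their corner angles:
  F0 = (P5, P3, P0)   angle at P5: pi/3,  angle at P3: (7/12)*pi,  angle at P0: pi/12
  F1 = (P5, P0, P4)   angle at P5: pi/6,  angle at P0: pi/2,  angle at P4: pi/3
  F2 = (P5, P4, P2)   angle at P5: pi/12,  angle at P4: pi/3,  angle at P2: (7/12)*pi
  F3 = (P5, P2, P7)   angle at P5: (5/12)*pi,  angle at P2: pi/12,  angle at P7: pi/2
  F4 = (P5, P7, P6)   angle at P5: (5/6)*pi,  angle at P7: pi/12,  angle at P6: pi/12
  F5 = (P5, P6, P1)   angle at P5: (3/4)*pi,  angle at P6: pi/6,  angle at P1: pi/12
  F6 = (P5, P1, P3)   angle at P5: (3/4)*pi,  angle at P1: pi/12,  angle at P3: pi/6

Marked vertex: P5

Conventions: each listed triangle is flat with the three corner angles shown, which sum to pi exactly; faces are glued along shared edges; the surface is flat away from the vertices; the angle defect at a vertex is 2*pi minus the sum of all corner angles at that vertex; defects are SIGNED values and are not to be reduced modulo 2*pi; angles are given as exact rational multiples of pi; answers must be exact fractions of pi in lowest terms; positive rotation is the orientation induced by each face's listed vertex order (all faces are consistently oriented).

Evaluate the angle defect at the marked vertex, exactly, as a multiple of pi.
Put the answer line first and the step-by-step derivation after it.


Answer: defect(P5) = (-4/3)*pi

Sum of corner angles at P5: (10/3)*pi
defect = 2*pi - (10/3)*pi


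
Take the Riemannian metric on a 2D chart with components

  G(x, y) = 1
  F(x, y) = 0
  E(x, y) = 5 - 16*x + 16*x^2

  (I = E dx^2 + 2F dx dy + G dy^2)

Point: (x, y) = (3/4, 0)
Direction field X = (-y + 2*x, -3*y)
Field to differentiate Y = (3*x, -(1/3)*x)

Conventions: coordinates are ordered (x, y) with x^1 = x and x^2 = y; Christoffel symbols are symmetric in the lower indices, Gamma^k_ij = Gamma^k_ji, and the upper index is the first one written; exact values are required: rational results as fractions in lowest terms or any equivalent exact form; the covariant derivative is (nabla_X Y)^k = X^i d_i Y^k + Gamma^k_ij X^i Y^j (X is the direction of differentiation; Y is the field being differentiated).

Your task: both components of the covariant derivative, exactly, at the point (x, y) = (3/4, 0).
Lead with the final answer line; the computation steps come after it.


Answer: (nabla_X Y)^x = 45/4, (nabla_X Y)^y = -1/2

E = 2, F = 0, G = 1 at the point
E_x = 8, E_y = 0, F_x = 0, F_y = 0, G_x = 0, G_y = 0
EG - F^2 = 2;  g^inv = (1/2) * [[1, 0], [0, 2]]
first-kind symbols [ij,l] = (1/2)(d_i g_jl + d_j g_il - d_l g_ij): [xx,x] = E_x/2 = 4, [xx,y] = F_x - E_y/2 = 0, [xy,x] = E_y/2 = 0, [xy,y] = G_x/2 = 0, [yy,x] = F_y - G_x/2 = 0, [yy,y] = G_y/2 = 0
Gamma^x_ij = (G*[ij,x] - F*[ij,y])/(EG - F^2), Gamma^y_ij = (E*[ij,y] - F*[ij,x])/(EG - F^2)
Gamma_xxx = 2, Gamma_xxy = 0, Gamma_xyy = 0, Gamma_yxx = 0, Gamma_yxy = 0, Gamma_yyy = 0
X = (3/2, 0), Y = (9/4, -1/4) at the point


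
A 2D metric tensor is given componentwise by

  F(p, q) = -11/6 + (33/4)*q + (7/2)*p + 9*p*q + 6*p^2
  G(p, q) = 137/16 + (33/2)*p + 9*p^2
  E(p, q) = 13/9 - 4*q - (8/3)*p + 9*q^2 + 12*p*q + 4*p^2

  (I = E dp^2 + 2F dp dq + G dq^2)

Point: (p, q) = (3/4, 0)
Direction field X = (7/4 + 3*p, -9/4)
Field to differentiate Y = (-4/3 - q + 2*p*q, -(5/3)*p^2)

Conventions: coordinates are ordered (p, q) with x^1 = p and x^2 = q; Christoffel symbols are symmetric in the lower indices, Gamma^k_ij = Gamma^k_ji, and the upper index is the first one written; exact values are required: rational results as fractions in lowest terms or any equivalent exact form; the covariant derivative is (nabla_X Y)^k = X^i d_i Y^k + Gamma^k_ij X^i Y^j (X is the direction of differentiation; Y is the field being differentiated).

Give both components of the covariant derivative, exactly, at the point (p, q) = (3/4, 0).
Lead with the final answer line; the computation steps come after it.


Answer: (nabla_X Y)^p = -379/248, (nabla_X Y)^q = -385/31

E = 61/36, F = 25/6, G = 26 at the point
E_p = 10/3, E_q = 5, F_p = 25/2, F_q = 15, G_p = 30, G_q = 0
EG - F^2 = 961/36;  g^inv = (36/961) * [[26, -25/6], [-25/6, 61/36]]
first-kind symbols [ij,l] = (1/2)(d_i g_jl + d_j g_il - d_l g_ij): [pp,p] = E_p/2 = 5/3, [pp,q] = F_p - E_q/2 = 10, [pq,p] = E_q/2 = 5/2, [pq,q] = G_p/2 = 15, [qq,p] = F_q - G_p/2 = 0, [qq,q] = G_q/2 = 0
Gamma^p_ij = (G*[ij,p] - F*[ij,q])/(EG - F^2), Gamma^q_ij = (E*[ij,q] - F*[ij,p])/(EG - F^2)
Gamma_ppp = 60/961, Gamma_ppq = 90/961, Gamma_pqq = 0, Gamma_qpp = 360/961, Gamma_qpq = 540/961, Gamma_qqq = 0
X = (4, -9/4), Y = (-4/3, -15/16) at the point


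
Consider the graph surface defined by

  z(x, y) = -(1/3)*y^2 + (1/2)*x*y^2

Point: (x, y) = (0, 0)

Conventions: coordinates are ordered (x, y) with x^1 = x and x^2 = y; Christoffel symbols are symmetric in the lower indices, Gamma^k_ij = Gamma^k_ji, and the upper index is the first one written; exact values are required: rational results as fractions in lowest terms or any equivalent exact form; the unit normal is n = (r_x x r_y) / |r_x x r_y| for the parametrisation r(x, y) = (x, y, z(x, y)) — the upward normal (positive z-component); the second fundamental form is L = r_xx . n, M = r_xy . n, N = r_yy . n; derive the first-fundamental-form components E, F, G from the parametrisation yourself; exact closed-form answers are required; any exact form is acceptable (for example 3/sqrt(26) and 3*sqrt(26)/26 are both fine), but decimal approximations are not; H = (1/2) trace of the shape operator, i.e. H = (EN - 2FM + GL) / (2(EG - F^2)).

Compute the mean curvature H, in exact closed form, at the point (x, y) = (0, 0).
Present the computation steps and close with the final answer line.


z_x = 0, z_y = 0, z_xx = 0, z_xy = 0, z_yy = -2/3
E = 1, F = 0, G = 1; answer radicand W^2 = 1
unnormalised second-form numerators: l = 0, m = 0, n = -2/3; L = l/sqrt(1), and similarly M = m/sqrt(W^2), N = n/sqrt(W^2)
H = (E*n - 2*F*m + G*l) / (2*(EG - F^2)*sqrt(W^2)); E*n - 2*F*m + G*l = -2/3, EG - F^2 = 1, so H = (-1/3)/sqrt(1)

Answer: H = -1/3


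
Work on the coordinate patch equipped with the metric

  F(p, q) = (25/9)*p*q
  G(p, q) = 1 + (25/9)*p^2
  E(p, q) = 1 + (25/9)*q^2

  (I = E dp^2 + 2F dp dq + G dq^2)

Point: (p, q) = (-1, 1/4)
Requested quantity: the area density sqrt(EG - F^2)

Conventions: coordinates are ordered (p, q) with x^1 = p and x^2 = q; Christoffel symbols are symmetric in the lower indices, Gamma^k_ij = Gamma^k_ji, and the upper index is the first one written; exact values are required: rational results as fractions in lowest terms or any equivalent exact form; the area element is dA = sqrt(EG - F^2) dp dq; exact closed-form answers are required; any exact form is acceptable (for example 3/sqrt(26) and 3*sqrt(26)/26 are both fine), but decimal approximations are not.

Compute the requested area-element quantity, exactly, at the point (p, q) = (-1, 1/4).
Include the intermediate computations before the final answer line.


E = 169/144, F = -25/36, G = 34/9; EG - F^2 = 569/144

Answer: sqrt(EG - F^2) = sqrt(569)/12


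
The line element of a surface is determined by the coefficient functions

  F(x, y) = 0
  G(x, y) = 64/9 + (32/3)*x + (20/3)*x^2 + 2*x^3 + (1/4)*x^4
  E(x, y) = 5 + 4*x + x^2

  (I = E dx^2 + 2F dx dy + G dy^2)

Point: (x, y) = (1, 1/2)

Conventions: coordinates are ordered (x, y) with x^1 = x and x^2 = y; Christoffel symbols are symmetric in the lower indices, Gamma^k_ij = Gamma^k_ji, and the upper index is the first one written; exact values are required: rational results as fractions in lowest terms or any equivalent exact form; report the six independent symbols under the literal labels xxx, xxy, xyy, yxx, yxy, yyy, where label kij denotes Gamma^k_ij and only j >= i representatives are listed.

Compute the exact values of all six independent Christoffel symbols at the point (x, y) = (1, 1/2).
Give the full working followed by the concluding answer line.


E = 10, F = 0, G = 961/36 at the point
E_x = 6, E_y = 0, F_x = 0, F_y = 0, G_x = 31, G_y = 0
EG - F^2 = 4805/18;  g^inv = (18/4805) * [[961/36, 0], [0, 10]]
first-kind symbols [ij,l] = (1/2)(d_i g_jl + d_j g_il - d_l g_ij): [xx,x] = E_x/2 = 3, [xx,y] = F_x - E_y/2 = 0, [xy,x] = E_y/2 = 0, [xy,y] = G_x/2 = 31/2, [yy,x] = F_y - G_x/2 = -31/2, [yy,y] = G_y/2 = 0
Gamma^x_ij = (G*[ij,x] - F*[ij,y])/(EG - F^2), Gamma^y_ij = (E*[ij,y] - F*[ij,x])/(EG - F^2)

Answer: Gamma_xxx = 3/10, Gamma_xxy = 0, Gamma_xyy = -31/20, Gamma_yxx = 0, Gamma_yxy = 18/31, Gamma_yyy = 0


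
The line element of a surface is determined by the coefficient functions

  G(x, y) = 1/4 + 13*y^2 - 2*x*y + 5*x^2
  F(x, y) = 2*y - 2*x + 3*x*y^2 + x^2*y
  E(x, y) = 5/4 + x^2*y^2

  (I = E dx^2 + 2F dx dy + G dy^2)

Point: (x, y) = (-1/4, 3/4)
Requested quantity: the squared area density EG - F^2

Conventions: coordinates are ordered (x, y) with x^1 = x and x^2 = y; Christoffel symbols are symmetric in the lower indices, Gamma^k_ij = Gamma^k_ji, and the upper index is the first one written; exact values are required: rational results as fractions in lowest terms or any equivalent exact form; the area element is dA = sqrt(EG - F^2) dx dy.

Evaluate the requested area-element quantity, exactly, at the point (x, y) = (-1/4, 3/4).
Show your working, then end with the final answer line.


E = 329/256, F = 13/8, G = 33/4; EG - F^2 = 8153/1024

Answer: EG - F^2 = 8153/1024


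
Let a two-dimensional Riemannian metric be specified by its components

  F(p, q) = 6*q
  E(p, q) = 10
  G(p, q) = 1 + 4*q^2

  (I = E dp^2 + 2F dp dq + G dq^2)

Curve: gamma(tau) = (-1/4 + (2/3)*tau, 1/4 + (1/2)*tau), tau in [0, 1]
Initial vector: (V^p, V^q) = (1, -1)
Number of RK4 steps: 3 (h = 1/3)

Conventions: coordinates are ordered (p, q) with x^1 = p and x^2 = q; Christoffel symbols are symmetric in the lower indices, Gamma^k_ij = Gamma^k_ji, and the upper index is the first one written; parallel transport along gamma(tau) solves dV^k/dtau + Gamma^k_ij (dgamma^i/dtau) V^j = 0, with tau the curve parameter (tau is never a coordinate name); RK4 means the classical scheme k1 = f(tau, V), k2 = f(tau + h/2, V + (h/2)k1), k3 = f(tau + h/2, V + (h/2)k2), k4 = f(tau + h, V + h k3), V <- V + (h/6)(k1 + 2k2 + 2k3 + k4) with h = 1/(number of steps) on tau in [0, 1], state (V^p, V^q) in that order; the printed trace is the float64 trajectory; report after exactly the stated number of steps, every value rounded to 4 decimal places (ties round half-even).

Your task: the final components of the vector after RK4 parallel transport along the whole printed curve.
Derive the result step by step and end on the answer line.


gamma'(tau) = (2/3, 1/2); f(tau, V)^k = -Gamma^k_ij(gamma(tau)) gamma'^i(tau) V^j; h = 1/3; intermediate values shown to 6 dp
curve data and Christoffel symbols at the stage parameters:
  tau = 0.000000: gamma = (-0.250000, 0.250000), gamma' = (0.666667, 0.500000); Gamma_ppp = 0.000000, Gamma_ppq = 0.000000, Gamma_pqq = 0.585366, Gamma_qpp = 0.000000, Gamma_qpq = 0.000000, Gamma_qqq = 0.097561
  tau = 0.166667: gamma = (-0.138889, 0.333333), gamma' = (0.666667, 0.500000); Gamma_ppp = 0.000000, Gamma_ppq = 0.000000, Gamma_pqq = 0.574468, Gamma_qpp = 0.000000, Gamma_qpq = 0.000000, Gamma_qqq = 0.127660
  tau = 0.333333: gamma = (-0.027778, 0.416667), gamma' = (0.666667, 0.500000); Gamma_ppp = 0.000000, Gamma_ppq = 0.000000, Gamma_pqq = 0.561039, Gamma_qpp = 0.000000, Gamma_qpq = 0.000000, Gamma_qqq = 0.155844
  tau = 0.500000: gamma = (0.083333, 0.500000), gamma' = (0.666667, 0.500000); Gamma_ppp = 0.000000, Gamma_ppq = 0.000000, Gamma_pqq = 0.545455, Gamma_qpp = 0.000000, Gamma_qpq = 0.000000, Gamma_qqq = 0.181818
  tau = 0.666667: gamma = (0.194444, 0.583333), gamma' = (0.666667, 0.500000); Gamma_ppp = 0.000000, Gamma_ppq = 0.000000, Gamma_pqq = 0.528117, Gamma_qpp = 0.000000, Gamma_qpq = 0.000000, Gamma_qqq = 0.205379
  tau = 0.833333: gamma = (0.305556, 0.666667), gamma' = (0.666667, 0.500000); Gamma_ppp = 0.000000, Gamma_ppq = 0.000000, Gamma_pqq = 0.509434, Gamma_qpp = 0.000000, Gamma_qpq = 0.000000, Gamma_qqq = 0.226415
  tau = 1.000000: gamma = (0.416667, 0.750000), gamma' = (0.666667, 0.500000); Gamma_ppp = 0.000000, Gamma_ppq = 0.000000, Gamma_pqq = 0.489796, Gamma_qpp = 0.000000, Gamma_qpq = 0.000000, Gamma_qqq = 0.244898
step 0: V^p = 1.0000, V^q = -1.0000
step 1: k1 = (0.292683, 0.048780), k2 = (0.284899, 0.063311), k3 = (0.284203, 0.063156), k4 = (0.274614, 0.076282); V <- V + (h/6)(k1 + 2k2 + 2k3 + k4): V^p = 1.0948, V^q = -0.9790
step 2: k1 = (0.274629, 0.076286), k2 = (0.263533, 0.087844), k3 = (0.263007, 0.087669), k4 = (0.250797, 0.097532); V <- V + (h/6)(k1 + 2k2 + 2k3 + k4): V^p = 1.1824, V^q = -0.9498
step 3: k1 = (0.250814, 0.097539), k2 = (0.237800, 0.105689), k3 = (0.237454, 0.105535), k4 = (0.223999, 0.112000); V <- V + (h/6)(k1 + 2k2 + 2k3 + k4): V^p = 1.2616, V^q = -0.9147

Answer: V^p = 1.2616, V^q = -0.9147


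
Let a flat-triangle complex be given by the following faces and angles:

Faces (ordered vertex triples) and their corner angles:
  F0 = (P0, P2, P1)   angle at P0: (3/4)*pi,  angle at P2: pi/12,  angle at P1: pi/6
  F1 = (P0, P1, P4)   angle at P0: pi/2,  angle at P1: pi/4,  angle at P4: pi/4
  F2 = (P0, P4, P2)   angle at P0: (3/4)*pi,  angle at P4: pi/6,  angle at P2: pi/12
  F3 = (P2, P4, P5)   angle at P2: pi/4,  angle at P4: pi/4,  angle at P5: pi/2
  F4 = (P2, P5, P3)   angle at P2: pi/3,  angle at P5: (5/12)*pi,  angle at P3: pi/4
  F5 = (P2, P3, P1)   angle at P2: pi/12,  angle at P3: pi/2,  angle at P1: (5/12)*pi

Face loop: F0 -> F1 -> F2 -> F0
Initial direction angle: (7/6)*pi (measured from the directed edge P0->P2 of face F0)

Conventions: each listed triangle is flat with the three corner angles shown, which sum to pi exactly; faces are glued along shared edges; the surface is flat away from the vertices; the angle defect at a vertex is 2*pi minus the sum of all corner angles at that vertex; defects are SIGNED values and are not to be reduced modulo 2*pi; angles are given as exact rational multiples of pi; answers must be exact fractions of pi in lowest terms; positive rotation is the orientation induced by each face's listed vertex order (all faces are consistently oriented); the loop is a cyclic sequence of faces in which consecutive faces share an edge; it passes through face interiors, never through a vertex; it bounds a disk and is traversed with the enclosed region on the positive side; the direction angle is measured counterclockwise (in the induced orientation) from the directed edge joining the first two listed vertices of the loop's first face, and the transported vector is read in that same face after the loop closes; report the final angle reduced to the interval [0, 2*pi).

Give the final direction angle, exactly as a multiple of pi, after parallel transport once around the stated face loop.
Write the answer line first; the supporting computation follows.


Answer: final direction angle = (7/6)*pi

enclosed vertex P0: corner angles sum to 2*pi, defect = 2*pi - 2*pi = 0
final direction = starting direction + enclosed defect total, reduced mod 2*pi (induced orientation)
final angle = (7/6)*pi + 0 = (7/6)*pi (mod 2*pi)


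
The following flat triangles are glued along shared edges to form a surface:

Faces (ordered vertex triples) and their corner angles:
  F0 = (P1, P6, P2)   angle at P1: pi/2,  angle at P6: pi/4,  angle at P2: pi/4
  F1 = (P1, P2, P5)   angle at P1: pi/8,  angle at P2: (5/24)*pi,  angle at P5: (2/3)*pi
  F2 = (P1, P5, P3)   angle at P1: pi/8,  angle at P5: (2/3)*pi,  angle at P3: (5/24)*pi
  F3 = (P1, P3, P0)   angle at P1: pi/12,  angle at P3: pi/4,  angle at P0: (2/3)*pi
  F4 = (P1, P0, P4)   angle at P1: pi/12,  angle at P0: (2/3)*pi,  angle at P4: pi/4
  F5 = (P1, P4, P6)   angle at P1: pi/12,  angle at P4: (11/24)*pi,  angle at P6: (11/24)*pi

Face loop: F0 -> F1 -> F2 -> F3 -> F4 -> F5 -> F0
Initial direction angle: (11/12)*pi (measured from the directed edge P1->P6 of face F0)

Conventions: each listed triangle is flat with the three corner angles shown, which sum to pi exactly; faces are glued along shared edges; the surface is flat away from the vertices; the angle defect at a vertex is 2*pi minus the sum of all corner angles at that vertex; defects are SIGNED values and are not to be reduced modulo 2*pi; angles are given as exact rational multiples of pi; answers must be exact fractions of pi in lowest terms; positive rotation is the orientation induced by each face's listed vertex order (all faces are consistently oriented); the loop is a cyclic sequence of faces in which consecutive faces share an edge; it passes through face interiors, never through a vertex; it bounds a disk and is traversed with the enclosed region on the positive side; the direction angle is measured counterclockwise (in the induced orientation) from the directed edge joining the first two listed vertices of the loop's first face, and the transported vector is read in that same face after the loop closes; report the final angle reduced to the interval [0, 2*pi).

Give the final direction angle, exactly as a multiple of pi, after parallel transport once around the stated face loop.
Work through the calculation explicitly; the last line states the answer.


enclosed vertex P1: corner angles sum to pi, defect = 2*pi - pi = pi
transport around the loop rotates by the sum of enclosed defects; add to the initial angle mod 2*pi
final angle = (11/12)*pi + pi = (23/12)*pi (mod 2*pi)

Answer: final direction angle = (23/12)*pi


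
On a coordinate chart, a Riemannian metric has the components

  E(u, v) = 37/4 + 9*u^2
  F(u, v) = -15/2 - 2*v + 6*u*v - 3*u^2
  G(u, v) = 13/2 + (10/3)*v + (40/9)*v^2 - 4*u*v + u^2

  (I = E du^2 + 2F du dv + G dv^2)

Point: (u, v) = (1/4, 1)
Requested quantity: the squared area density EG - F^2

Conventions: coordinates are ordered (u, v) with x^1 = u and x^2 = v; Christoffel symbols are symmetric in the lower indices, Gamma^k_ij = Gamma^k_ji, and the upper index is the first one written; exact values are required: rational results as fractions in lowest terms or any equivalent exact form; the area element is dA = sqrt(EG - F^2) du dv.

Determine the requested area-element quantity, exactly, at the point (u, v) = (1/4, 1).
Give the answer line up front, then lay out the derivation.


Answer: EG - F^2 = 36787/576

E = 157/16, F = -131/16, G = 1921/144; EG - F^2 = 36787/576


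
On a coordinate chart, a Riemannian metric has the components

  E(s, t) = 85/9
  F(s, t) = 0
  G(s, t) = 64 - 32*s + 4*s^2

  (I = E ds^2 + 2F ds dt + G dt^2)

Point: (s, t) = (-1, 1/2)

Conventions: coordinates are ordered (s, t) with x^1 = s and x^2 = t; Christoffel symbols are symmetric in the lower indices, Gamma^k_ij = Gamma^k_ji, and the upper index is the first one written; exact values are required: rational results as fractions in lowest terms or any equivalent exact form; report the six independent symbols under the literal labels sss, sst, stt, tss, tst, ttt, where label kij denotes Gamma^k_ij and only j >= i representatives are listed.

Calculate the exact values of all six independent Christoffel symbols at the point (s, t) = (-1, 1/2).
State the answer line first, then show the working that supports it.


Answer: Gamma_sss = 0, Gamma_sst = 0, Gamma_stt = 36/17, Gamma_tss = 0, Gamma_tst = -1/5, Gamma_ttt = 0

E = 85/9, F = 0, G = 100 at the point
E_s = 0, E_t = 0, F_s = 0, F_t = 0, G_s = -40, G_t = 0
EG - F^2 = 8500/9;  g^inv = (9/8500) * [[100, 0], [0, 85/9]]
first-kind symbols [ij,l] = (1/2)(d_i g_jl + d_j g_il - d_l g_ij): [ss,s] = E_s/2 = 0, [ss,t] = F_s - E_t/2 = 0, [st,s] = E_t/2 = 0, [st,t] = G_s/2 = -20, [tt,s] = F_t - G_s/2 = 20, [tt,t] = G_t/2 = 0
Gamma^s_ij = (G*[ij,s] - F*[ij,t])/(EG - F^2), Gamma^t_ij = (E*[ij,t] - F*[ij,s])/(EG - F^2)


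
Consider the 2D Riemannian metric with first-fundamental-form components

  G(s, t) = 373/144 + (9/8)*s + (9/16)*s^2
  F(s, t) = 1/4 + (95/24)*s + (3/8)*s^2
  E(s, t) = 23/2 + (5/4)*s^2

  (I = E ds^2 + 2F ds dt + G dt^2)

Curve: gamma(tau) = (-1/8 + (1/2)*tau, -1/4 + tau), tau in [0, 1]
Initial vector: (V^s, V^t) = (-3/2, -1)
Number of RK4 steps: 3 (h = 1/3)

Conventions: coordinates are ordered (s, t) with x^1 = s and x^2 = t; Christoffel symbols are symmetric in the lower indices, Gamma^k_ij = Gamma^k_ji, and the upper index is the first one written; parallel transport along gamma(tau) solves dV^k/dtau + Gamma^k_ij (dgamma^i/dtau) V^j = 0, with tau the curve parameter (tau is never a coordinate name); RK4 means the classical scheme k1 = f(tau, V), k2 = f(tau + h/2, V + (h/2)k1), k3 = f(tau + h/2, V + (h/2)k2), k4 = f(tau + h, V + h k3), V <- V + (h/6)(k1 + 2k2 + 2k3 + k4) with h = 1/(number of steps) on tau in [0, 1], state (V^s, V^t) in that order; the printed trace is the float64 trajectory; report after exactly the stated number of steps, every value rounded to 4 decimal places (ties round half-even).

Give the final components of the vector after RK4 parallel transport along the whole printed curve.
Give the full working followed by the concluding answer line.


gamma'(tau) = (1/2, 1); f(tau, V)^k = -Gamma^k_ij(gamma(tau)) gamma'^i(tau) V^j; h = 1/3; intermediate values shown to 6 dp
curve data and Christoffel symbols at the stage parameters:
  tau = 0.000000: gamma = (-0.125000, -0.250000), gamma' = (0.500000, 1.000000); Gamma_sss = 0.019079, Gamma_sst = 0.004161, Gamma_stt = -0.042813, Gamma_tss = 1.573819, Gamma_tst = 0.200607, Gamma_ttt = -0.004161
  tau = 0.166667: gamma = (-0.041667, -0.083333), gamma' = (0.500000, 1.000000); Gamma_sss = -0.016035, Gamma_sst = -0.001579, Gamma_stt = -0.046878, Gamma_tss = 1.543975, Gamma_tst = 0.211917, Gamma_ttt = 0.001579
  tau = 0.333333: gamma = (0.041667, 0.083333), gamma' = (0.500000, 1.000000); Gamma_sss = -0.050398, Gamma_sst = -0.008071, Gamma_stt = -0.051233, Gamma_tss = 1.520217, Gamma_tst = 0.223375, Gamma_ttt = 0.008071
  tau = 0.500000: gamma = (0.125000, 0.250000), gamma' = (0.500000, 1.000000); Gamma_sss = -0.084320, Gamma_sst = -0.015325, Gamma_stt = -0.055933, Gamma_tss = 1.502132, Gamma_tst = 0.235178, Gamma_ttt = 0.015325
  tau = 0.666667: gamma = (0.208333, 0.416667), gamma' = (0.500000, 1.000000); Gamma_sss = -0.118088, Gamma_sst = -0.023370, Gamma_stt = -0.061032, Gamma_tss = 1.489403, Gamma_tst = 0.247513, Gamma_ttt = 0.023370
  tau = 0.833333: gamma = (0.291667, 0.583333), gamma' = (0.500000, 1.000000); Gamma_sss = -0.151977, Gamma_sst = -0.032247, Gamma_stt = -0.066591, Gamma_tss = 1.481796, Gamma_tst = 0.260558, Gamma_ttt = 0.032247
  tau = 1.000000: gamma = (0.375000, 0.750000), gamma' = (0.500000, 1.000000); Gamma_sss = -0.186254, Gamma_sst = -0.042014, Gamma_stt = -0.072674, Gamma_tss = 1.479153, Gamma_tst = 0.274491, Gamma_ttt = 0.042014
step 0: V^s = -1.5000, V^t = -1.0000
step 1: k1 = (-0.020181, 1.577418), k2 = (-0.049563, 1.558432), k3 = (-0.049761, 1.563591), k4 = (-0.076919, 1.548878); V <- V + (h/6)(k1 + 2k2 + 2k3 + k4): V^s = -1.5164, V^t = -0.4794
step 2: k1 = (-0.076949, 1.548799), k2 = (-0.101982, 1.537632), k3 = (-0.102341, 1.541994), k4 = (-0.125272, 1.533386); V <- V + (h/6)(k1 + 2k2 + 2k3 + k4): V^s = -1.5504, V^t = 0.0340
step 3: k1 = (-0.125300, 1.533297), k2 = (-0.146116, 1.526482), k3 = (-0.146585, 1.530141), k4 = (-0.165156, 1.524203); V <- V + (h/6)(k1 + 2k2 + 2k3 + k4): V^s = -1.5990, V^t = 0.5435

Answer: V^s = -1.5990, V^t = 0.5435
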